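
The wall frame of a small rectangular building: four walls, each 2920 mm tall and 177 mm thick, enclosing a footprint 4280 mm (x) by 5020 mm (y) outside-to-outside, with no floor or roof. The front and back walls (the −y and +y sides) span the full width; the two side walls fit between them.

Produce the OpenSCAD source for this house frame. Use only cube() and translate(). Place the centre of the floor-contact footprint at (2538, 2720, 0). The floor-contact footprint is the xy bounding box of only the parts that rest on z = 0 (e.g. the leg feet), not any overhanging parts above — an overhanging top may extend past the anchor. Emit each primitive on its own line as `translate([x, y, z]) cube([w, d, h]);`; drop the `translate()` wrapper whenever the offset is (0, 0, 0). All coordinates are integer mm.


translate([398, 210, 0]) cube([4280, 177, 2920]);
translate([398, 5053, 0]) cube([4280, 177, 2920]);
translate([398, 387, 0]) cube([177, 4666, 2920]);
translate([4501, 387, 0]) cube([177, 4666, 2920]);


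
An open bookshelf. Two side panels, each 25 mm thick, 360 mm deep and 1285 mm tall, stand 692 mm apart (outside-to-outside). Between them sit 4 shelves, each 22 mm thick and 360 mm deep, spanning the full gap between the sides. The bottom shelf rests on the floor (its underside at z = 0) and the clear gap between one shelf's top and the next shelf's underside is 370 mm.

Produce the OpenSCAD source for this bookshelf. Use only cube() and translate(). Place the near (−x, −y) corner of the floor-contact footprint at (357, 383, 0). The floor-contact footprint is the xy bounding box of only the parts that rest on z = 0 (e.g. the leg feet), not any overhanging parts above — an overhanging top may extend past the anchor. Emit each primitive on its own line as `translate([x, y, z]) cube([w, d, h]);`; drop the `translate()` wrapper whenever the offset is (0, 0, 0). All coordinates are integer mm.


translate([357, 383, 0]) cube([25, 360, 1285]);
translate([1024, 383, 0]) cube([25, 360, 1285]);
translate([382, 383, 0]) cube([642, 360, 22]);
translate([382, 383, 392]) cube([642, 360, 22]);
translate([382, 383, 784]) cube([642, 360, 22]);
translate([382, 383, 1176]) cube([642, 360, 22]);


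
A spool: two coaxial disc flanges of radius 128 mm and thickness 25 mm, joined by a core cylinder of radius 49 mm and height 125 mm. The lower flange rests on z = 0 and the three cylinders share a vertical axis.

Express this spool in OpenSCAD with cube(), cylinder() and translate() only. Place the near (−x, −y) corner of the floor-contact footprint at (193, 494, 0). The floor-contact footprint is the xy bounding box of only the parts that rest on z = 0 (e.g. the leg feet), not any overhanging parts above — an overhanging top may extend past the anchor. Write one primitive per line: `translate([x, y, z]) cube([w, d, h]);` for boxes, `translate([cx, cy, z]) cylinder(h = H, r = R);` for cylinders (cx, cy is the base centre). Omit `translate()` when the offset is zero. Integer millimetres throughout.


translate([321, 622, 0]) cylinder(h = 25, r = 128);
translate([321, 622, 25]) cylinder(h = 125, r = 49);
translate([321, 622, 150]) cylinder(h = 25, r = 128);


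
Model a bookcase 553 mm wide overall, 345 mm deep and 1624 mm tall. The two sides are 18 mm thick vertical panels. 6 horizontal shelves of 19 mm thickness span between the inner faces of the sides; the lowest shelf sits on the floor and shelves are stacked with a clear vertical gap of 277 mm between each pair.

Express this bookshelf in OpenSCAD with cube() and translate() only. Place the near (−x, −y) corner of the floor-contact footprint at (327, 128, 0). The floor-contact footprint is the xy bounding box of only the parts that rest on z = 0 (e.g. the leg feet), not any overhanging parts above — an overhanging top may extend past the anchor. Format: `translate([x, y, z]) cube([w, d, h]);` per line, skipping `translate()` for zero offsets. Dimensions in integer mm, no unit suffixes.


translate([327, 128, 0]) cube([18, 345, 1624]);
translate([862, 128, 0]) cube([18, 345, 1624]);
translate([345, 128, 0]) cube([517, 345, 19]);
translate([345, 128, 296]) cube([517, 345, 19]);
translate([345, 128, 592]) cube([517, 345, 19]);
translate([345, 128, 888]) cube([517, 345, 19]);
translate([345, 128, 1184]) cube([517, 345, 19]);
translate([345, 128, 1480]) cube([517, 345, 19]);


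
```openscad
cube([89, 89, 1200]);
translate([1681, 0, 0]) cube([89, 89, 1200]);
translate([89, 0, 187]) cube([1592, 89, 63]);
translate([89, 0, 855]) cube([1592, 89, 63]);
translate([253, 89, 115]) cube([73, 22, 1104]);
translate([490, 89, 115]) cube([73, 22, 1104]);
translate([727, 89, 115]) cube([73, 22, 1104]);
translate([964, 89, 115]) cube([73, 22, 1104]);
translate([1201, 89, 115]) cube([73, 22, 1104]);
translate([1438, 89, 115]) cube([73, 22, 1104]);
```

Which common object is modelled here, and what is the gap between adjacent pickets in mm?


A fence section. The picket gap is 164 mm.

Two posts, two rails, 6 pickets — a fence section. Span 1592 mm holds 6 pickets of 73 mm with 7 equal gaps: ⌊(1592 − 6·73) / 7⌋ = 164 mm.


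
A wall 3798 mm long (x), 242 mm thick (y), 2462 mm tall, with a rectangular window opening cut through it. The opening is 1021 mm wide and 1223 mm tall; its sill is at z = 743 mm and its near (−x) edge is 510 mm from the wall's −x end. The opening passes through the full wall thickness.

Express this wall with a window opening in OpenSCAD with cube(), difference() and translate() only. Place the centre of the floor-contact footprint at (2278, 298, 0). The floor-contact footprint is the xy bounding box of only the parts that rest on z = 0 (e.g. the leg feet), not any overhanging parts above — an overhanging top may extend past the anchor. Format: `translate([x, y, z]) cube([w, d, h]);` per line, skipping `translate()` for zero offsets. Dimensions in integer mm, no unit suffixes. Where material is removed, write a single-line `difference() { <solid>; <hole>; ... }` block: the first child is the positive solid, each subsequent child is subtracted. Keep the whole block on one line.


difference() { translate([379, 177, 0]) cube([3798, 242, 2462]); translate([889, 177, 743]) cube([1021, 242, 1223]); }


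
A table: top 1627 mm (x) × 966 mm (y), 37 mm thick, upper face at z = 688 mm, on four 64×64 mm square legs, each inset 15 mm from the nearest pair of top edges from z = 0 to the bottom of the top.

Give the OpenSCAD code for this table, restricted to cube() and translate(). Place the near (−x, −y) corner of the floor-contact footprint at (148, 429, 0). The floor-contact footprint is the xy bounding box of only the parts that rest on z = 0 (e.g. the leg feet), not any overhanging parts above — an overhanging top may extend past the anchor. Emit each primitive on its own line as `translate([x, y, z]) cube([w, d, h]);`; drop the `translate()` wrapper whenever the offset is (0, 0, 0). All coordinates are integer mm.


// leg_h = 688 - 37 = 651
translate([133, 414, 651]) cube([1627, 966, 37]);
translate([148, 429, 0]) cube([64, 64, 651]);
translate([1681, 429, 0]) cube([64, 64, 651]);
translate([148, 1301, 0]) cube([64, 64, 651]);
translate([1681, 1301, 0]) cube([64, 64, 651]);


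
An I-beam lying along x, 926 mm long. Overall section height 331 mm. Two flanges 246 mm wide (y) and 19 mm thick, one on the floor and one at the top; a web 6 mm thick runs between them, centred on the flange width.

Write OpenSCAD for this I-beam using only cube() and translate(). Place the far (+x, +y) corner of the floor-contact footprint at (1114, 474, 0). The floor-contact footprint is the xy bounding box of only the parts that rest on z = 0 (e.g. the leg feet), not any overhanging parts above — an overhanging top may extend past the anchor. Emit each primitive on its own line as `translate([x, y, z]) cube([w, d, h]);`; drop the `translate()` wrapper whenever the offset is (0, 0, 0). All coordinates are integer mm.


translate([188, 228, 0]) cube([926, 246, 19]);
translate([188, 348, 19]) cube([926, 6, 293]);
translate([188, 228, 312]) cube([926, 246, 19]);


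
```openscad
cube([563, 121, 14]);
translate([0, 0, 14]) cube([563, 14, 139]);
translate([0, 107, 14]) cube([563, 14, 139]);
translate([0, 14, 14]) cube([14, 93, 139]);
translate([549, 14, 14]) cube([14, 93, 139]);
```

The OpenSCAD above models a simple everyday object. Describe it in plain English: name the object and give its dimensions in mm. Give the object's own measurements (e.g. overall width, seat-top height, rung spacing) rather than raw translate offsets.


An open-topped rectangular box: outside dimensions 563×121×153 mm, with a uniform wall and base thickness of 14 mm. The base is a full 563×121 slab on the floor; four walls sit on top of the base. The front and back walls (the −y and +y sides) span the full width; the two side walls fit between them.


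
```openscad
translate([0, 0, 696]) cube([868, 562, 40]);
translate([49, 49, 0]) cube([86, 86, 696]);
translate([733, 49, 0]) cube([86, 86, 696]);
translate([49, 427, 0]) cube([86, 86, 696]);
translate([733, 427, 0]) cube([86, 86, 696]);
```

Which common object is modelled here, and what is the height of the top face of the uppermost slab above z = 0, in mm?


A table. The table height is 736 mm.

A 868×562×40 slab sits at z = 696 on four 86 mm square posts — a table. The top surface is at 696 + 40 = 736 mm.


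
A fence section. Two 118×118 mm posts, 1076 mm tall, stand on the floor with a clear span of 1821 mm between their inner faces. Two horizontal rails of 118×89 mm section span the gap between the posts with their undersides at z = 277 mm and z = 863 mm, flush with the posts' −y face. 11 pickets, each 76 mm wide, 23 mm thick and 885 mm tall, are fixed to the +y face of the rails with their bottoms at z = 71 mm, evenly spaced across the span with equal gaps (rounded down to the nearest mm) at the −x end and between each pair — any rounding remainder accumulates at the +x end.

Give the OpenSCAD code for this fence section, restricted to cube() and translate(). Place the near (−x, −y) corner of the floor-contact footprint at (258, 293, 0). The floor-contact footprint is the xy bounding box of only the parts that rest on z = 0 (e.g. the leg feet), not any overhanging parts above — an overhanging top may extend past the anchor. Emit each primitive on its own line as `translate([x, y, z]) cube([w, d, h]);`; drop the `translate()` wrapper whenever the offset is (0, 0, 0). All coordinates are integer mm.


translate([258, 293, 0]) cube([118, 118, 1076]);
translate([2197, 293, 0]) cube([118, 118, 1076]);
translate([376, 293, 277]) cube([1821, 118, 89]);
translate([376, 293, 863]) cube([1821, 118, 89]);
translate([458, 411, 71]) cube([76, 23, 885]);
translate([616, 411, 71]) cube([76, 23, 885]);
translate([774, 411, 71]) cube([76, 23, 885]);
translate([932, 411, 71]) cube([76, 23, 885]);
translate([1090, 411, 71]) cube([76, 23, 885]);
translate([1248, 411, 71]) cube([76, 23, 885]);
translate([1406, 411, 71]) cube([76, 23, 885]);
translate([1564, 411, 71]) cube([76, 23, 885]);
translate([1722, 411, 71]) cube([76, 23, 885]);
translate([1880, 411, 71]) cube([76, 23, 885]);
translate([2038, 411, 71]) cube([76, 23, 885]);


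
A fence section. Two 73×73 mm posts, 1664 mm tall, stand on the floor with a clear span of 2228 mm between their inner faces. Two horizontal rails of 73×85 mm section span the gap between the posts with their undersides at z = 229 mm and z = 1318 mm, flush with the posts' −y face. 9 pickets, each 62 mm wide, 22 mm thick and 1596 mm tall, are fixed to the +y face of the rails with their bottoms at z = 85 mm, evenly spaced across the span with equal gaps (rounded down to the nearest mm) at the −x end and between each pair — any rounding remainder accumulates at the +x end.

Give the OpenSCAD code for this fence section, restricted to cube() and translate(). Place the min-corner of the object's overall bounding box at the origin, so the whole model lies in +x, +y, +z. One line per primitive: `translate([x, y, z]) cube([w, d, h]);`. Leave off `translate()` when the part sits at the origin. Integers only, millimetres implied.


cube([73, 73, 1664]);
translate([2301, 0, 0]) cube([73, 73, 1664]);
translate([73, 0, 229]) cube([2228, 73, 85]);
translate([73, 0, 1318]) cube([2228, 73, 85]);
translate([240, 73, 85]) cube([62, 22, 1596]);
translate([469, 73, 85]) cube([62, 22, 1596]);
translate([698, 73, 85]) cube([62, 22, 1596]);
translate([927, 73, 85]) cube([62, 22, 1596]);
translate([1156, 73, 85]) cube([62, 22, 1596]);
translate([1385, 73, 85]) cube([62, 22, 1596]);
translate([1614, 73, 85]) cube([62, 22, 1596]);
translate([1843, 73, 85]) cube([62, 22, 1596]);
translate([2072, 73, 85]) cube([62, 22, 1596]);


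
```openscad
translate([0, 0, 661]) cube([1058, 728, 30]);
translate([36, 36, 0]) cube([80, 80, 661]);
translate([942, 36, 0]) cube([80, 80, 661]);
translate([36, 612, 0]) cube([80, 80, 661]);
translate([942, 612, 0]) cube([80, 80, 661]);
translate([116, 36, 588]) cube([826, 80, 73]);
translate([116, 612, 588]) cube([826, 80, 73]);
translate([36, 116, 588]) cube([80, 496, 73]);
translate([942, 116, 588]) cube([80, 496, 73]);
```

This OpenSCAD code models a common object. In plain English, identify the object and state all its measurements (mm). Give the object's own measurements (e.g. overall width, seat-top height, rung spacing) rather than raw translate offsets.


A rectangular dining table. The top is 1058×728×30 mm with its upper surface at z = 691 mm. It stands on four 80×80 mm square legs, each inset 36 mm from the nearest pair of top edges, running from the floor to the underside of the top. Four apron rails, 80 mm thick and 73 mm tall, run between adjacent legs with their top edges flush with the underside of the top and their outer faces flush with the legs' outer faces.


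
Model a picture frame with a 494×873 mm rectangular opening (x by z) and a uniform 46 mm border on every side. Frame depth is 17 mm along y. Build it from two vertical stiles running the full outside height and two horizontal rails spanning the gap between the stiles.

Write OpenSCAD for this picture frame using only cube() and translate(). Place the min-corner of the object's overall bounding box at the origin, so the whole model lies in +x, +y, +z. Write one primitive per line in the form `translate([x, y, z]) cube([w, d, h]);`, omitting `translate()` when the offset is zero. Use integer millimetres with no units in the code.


cube([46, 17, 965]);
translate([540, 0, 0]) cube([46, 17, 965]);
translate([46, 0, 0]) cube([494, 17, 46]);
translate([46, 0, 919]) cube([494, 17, 46]);


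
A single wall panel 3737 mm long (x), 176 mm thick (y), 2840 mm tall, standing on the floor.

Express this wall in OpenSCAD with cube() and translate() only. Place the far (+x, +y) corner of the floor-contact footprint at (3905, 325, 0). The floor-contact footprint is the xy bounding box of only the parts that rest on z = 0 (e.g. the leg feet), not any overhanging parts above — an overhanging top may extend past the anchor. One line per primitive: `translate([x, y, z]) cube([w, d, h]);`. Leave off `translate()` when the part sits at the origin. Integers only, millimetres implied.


translate([168, 149, 0]) cube([3737, 176, 2840]);


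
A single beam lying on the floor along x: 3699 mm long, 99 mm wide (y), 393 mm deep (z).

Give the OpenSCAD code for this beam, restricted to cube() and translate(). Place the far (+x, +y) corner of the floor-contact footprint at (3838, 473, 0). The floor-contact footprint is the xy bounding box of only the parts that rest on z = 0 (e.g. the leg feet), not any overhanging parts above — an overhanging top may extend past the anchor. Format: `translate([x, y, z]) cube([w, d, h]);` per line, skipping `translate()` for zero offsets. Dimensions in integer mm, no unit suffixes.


translate([139, 374, 0]) cube([3699, 99, 393]);


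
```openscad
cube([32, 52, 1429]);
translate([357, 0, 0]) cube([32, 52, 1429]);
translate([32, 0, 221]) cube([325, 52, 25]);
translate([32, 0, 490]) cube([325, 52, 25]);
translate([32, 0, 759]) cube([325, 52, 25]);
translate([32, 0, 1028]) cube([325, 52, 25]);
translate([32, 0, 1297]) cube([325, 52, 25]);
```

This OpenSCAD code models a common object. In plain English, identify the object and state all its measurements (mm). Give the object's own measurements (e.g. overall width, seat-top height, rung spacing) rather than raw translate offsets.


A straight ladder. Two 32×52 mm vertical rails, 1429 mm tall, stand 389 mm apart (outside-to-outside) with their front faces coplanar on the −y side. 5 rungs, each 52 mm deep and 25 mm tall, span between the inner faces of the rails, front faces flush with the rails. The lowest rung's underside is at z = 221 mm and rungs are spaced 269 mm apart (underside to underside).


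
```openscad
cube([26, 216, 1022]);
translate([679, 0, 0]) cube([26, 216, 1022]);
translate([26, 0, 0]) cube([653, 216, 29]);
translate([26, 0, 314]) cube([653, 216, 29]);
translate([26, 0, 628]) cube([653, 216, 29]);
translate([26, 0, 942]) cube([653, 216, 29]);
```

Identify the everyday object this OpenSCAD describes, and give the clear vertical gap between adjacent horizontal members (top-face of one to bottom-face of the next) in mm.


A bookshelf. The clear shelf gap is 285 mm.

Two tall side panels with 4 horizontal boards between them — a bookshelf. The first two shelf undersides are at z = 0 and z = 314; with shelf thickness 29, the clear gap is 314 − 0 − 29 = 285 mm.


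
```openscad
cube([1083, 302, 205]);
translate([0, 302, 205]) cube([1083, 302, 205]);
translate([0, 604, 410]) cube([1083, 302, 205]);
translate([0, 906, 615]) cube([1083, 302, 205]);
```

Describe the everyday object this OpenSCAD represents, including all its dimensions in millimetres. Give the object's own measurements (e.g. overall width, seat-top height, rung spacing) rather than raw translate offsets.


A straight staircase of 4 solid steps. Each step is 1083 mm wide (x), 302 mm deep (y, the going) and 205 mm tall (the rise). The first step rests on the floor; each subsequent step sits one going further in +y and one rise higher in +z, directly behind and above the previous step with no overlap.


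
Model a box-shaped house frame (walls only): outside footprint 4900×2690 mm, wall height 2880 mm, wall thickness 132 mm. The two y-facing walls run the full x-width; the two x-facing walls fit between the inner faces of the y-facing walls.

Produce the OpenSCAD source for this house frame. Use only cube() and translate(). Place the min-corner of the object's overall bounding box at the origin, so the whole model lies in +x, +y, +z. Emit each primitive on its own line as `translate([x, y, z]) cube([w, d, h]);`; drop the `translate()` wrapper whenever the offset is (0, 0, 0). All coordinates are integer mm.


cube([4900, 132, 2880]);
translate([0, 2558, 0]) cube([4900, 132, 2880]);
translate([0, 132, 0]) cube([132, 2426, 2880]);
translate([4768, 132, 0]) cube([132, 2426, 2880]);


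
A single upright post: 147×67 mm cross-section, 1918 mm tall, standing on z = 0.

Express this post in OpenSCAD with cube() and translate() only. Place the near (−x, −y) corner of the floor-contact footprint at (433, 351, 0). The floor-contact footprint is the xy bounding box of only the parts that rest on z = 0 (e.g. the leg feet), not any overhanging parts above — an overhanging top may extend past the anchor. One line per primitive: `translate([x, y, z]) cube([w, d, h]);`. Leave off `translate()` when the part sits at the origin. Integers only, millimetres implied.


translate([433, 351, 0]) cube([147, 67, 1918]);


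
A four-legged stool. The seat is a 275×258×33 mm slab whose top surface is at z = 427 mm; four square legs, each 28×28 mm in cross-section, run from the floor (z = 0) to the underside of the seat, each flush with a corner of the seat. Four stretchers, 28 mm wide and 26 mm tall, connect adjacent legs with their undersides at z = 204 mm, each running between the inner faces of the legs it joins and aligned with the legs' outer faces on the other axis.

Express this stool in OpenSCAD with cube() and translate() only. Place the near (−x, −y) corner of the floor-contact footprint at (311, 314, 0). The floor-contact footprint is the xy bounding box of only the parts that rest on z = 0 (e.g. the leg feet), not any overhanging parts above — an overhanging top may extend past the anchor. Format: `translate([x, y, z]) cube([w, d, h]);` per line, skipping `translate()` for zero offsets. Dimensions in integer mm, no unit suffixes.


translate([311, 314, 394]) cube([275, 258, 33]);
translate([311, 314, 0]) cube([28, 28, 394]);
translate([558, 314, 0]) cube([28, 28, 394]);
translate([311, 544, 0]) cube([28, 28, 394]);
translate([558, 544, 0]) cube([28, 28, 394]);
translate([339, 314, 204]) cube([219, 28, 26]);
translate([339, 544, 204]) cube([219, 28, 26]);
translate([311, 342, 204]) cube([28, 202, 26]);
translate([558, 342, 204]) cube([28, 202, 26]);


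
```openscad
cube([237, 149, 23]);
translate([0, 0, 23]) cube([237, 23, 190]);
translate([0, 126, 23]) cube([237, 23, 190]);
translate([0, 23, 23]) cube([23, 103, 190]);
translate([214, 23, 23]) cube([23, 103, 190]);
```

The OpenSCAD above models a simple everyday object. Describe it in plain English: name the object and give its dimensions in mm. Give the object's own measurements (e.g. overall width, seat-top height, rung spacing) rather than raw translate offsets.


An open-topped rectangular box: outside dimensions 237×149×213 mm, with a uniform wall and base thickness of 23 mm. The base is a full 237×149 slab on the floor; four walls sit on top of the base. The front and back walls (the −y and +y sides) span the full width; the two side walls fit between them.


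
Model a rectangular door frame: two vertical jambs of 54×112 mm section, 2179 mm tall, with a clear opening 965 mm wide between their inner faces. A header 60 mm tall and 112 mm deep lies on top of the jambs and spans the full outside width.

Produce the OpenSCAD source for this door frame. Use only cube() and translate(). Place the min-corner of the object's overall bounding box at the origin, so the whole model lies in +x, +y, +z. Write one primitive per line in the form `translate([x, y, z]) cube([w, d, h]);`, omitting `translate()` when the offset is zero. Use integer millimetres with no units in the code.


cube([54, 112, 2179]);
translate([1019, 0, 0]) cube([54, 112, 2179]);
translate([0, 0, 2179]) cube([1073, 112, 60]);


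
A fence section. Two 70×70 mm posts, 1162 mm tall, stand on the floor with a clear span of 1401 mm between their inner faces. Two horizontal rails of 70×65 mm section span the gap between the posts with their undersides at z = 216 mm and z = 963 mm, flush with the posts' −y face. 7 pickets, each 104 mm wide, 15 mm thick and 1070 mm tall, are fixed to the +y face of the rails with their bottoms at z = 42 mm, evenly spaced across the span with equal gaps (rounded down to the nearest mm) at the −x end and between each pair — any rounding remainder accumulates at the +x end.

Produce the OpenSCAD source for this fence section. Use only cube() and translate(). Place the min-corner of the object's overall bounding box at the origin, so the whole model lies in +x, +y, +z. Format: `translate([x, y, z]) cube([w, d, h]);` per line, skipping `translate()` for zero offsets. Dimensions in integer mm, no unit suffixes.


cube([70, 70, 1162]);
translate([1471, 0, 0]) cube([70, 70, 1162]);
translate([70, 0, 216]) cube([1401, 70, 65]);
translate([70, 0, 963]) cube([1401, 70, 65]);
translate([154, 70, 42]) cube([104, 15, 1070]);
translate([342, 70, 42]) cube([104, 15, 1070]);
translate([530, 70, 42]) cube([104, 15, 1070]);
translate([718, 70, 42]) cube([104, 15, 1070]);
translate([906, 70, 42]) cube([104, 15, 1070]);
translate([1094, 70, 42]) cube([104, 15, 1070]);
translate([1282, 70, 42]) cube([104, 15, 1070]);


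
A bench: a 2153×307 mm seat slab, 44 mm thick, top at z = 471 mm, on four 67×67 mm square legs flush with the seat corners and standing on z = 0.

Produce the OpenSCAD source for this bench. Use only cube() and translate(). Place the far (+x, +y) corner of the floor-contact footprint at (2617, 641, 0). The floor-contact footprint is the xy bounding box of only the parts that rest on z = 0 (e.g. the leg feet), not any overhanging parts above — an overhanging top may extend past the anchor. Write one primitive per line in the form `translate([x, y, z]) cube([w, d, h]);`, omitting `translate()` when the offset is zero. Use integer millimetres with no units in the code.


translate([464, 334, 427]) cube([2153, 307, 44]);
translate([464, 334, 0]) cube([67, 67, 427]);
translate([464, 574, 0]) cube([67, 67, 427]);
translate([2550, 334, 0]) cube([67, 67, 427]);
translate([2550, 574, 0]) cube([67, 67, 427]);


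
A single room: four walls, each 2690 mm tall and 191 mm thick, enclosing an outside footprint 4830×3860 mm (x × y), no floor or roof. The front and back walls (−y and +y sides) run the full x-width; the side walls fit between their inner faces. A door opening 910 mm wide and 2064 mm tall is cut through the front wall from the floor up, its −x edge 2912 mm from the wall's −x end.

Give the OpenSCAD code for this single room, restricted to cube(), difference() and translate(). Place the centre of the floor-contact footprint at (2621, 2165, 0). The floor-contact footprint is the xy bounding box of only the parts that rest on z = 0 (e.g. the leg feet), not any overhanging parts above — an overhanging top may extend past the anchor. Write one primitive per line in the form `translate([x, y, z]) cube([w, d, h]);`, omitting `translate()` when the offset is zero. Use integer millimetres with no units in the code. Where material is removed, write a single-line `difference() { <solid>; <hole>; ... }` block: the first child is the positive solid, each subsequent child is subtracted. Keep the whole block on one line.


difference() { translate([206, 235, 0]) cube([4830, 191, 2690]); translate([3118, 235, 0]) cube([910, 191, 2064]); }
translate([206, 3904, 0]) cube([4830, 191, 2690]);
translate([206, 426, 0]) cube([191, 3478, 2690]);
translate([4845, 426, 0]) cube([191, 3478, 2690]);


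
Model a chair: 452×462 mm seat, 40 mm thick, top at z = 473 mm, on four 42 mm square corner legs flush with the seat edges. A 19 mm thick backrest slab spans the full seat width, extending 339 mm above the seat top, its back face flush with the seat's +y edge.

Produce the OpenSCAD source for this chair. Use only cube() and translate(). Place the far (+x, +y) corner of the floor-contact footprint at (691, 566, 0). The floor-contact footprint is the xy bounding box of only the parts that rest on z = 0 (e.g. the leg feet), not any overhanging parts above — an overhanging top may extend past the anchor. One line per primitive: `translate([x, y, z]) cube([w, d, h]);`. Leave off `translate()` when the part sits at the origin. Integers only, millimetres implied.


translate([239, 104, 433]) cube([452, 462, 40]);
translate([239, 104, 0]) cube([42, 42, 433]);
translate([649, 104, 0]) cube([42, 42, 433]);
translate([239, 524, 0]) cube([42, 42, 433]);
translate([649, 524, 0]) cube([42, 42, 433]);
translate([239, 547, 473]) cube([452, 19, 339]);


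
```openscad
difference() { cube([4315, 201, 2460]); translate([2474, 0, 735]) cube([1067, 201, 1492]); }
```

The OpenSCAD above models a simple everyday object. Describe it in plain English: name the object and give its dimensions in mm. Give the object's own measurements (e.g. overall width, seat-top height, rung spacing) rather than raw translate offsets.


A wall 4315 mm long (x), 201 mm thick (y), 2460 mm tall, with a rectangular window opening cut through it. The opening is 1067 mm wide and 1492 mm tall; its sill is at z = 735 mm and its near (−x) edge is 2474 mm from the wall's −x end. The opening passes through the full wall thickness.


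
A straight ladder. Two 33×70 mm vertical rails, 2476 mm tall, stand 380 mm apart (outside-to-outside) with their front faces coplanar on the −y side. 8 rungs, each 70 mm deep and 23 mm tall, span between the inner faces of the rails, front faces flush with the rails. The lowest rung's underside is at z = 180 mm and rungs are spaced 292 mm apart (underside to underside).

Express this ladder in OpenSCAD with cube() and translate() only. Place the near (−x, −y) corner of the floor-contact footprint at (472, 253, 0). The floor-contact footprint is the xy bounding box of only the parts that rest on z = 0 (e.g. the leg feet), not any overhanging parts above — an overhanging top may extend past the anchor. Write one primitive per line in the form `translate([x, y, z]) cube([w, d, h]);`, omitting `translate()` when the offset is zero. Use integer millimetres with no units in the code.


translate([472, 253, 0]) cube([33, 70, 2476]);
translate([819, 253, 0]) cube([33, 70, 2476]);
translate([505, 253, 180]) cube([314, 70, 23]);
translate([505, 253, 472]) cube([314, 70, 23]);
translate([505, 253, 764]) cube([314, 70, 23]);
translate([505, 253, 1056]) cube([314, 70, 23]);
translate([505, 253, 1348]) cube([314, 70, 23]);
translate([505, 253, 1640]) cube([314, 70, 23]);
translate([505, 253, 1932]) cube([314, 70, 23]);
translate([505, 253, 2224]) cube([314, 70, 23]);


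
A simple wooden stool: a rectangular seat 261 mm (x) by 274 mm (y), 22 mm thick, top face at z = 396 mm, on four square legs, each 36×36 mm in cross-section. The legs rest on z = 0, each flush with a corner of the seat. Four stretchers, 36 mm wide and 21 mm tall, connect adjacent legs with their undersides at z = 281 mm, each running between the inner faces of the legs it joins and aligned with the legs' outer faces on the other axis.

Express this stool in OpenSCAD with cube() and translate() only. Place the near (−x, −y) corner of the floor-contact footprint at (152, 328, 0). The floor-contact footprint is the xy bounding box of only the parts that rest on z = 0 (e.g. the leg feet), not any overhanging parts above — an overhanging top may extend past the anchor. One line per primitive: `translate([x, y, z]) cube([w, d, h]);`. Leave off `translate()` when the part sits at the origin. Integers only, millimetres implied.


// leg_h = 396 - 22 = 374
// stretcher span = 261 - 2*36 = 189
translate([152, 328, 374]) cube([261, 274, 22]);
translate([152, 328, 0]) cube([36, 36, 374]);
translate([377, 328, 0]) cube([36, 36, 374]);
translate([152, 566, 0]) cube([36, 36, 374]);
translate([377, 566, 0]) cube([36, 36, 374]);
translate([188, 328, 281]) cube([189, 36, 21]);
translate([188, 566, 281]) cube([189, 36, 21]);
translate([152, 364, 281]) cube([36, 202, 21]);
translate([377, 364, 281]) cube([36, 202, 21]);


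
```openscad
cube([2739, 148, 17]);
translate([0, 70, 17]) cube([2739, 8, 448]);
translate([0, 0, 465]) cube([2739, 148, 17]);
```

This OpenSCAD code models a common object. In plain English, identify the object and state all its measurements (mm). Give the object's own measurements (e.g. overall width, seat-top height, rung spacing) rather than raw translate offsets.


An I-beam lying along x, 2739 mm long. Overall section height 482 mm. Two flanges 148 mm wide (y) and 17 mm thick, one on the floor and one at the top; a web 8 mm thick runs between them, centred on the flange width.


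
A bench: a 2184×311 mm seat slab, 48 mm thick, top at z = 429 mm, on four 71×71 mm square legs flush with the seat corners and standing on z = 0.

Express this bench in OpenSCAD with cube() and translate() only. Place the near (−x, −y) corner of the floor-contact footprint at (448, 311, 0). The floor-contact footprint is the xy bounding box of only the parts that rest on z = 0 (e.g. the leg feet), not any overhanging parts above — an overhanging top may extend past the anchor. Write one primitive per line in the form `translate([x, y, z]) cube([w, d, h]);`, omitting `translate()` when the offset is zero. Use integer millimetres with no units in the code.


translate([448, 311, 381]) cube([2184, 311, 48]);
translate([448, 311, 0]) cube([71, 71, 381]);
translate([448, 551, 0]) cube([71, 71, 381]);
translate([2561, 311, 0]) cube([71, 71, 381]);
translate([2561, 551, 0]) cube([71, 71, 381]);


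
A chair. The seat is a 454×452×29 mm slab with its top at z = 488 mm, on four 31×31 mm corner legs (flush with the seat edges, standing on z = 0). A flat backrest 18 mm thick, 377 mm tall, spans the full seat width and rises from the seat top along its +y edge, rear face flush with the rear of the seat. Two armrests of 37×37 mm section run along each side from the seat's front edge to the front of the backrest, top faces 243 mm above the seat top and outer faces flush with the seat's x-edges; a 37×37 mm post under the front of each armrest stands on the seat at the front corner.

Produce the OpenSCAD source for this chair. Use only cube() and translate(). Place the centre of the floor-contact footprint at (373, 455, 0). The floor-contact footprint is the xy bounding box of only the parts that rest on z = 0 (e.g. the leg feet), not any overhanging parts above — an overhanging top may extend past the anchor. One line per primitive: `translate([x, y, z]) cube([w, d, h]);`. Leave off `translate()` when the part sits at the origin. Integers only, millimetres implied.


translate([146, 229, 459]) cube([454, 452, 29]);
translate([146, 229, 0]) cube([31, 31, 459]);
translate([569, 229, 0]) cube([31, 31, 459]);
translate([146, 650, 0]) cube([31, 31, 459]);
translate([569, 650, 0]) cube([31, 31, 459]);
translate([146, 663, 488]) cube([454, 18, 377]);
translate([146, 229, 694]) cube([37, 434, 37]);
translate([563, 229, 694]) cube([37, 434, 37]);
translate([146, 229, 488]) cube([37, 37, 206]);
translate([563, 229, 488]) cube([37, 37, 206]);


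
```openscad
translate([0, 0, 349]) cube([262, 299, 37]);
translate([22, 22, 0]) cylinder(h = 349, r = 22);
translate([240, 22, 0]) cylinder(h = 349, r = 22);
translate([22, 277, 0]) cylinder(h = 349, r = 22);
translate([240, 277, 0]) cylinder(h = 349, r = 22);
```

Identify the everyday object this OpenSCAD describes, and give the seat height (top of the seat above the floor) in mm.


A stool. The seat height is 386 mm.

A 262×299×37 slab at z = 349 on four corner cylinders — a stool. The seat top is 349 + 37 = 386 mm.


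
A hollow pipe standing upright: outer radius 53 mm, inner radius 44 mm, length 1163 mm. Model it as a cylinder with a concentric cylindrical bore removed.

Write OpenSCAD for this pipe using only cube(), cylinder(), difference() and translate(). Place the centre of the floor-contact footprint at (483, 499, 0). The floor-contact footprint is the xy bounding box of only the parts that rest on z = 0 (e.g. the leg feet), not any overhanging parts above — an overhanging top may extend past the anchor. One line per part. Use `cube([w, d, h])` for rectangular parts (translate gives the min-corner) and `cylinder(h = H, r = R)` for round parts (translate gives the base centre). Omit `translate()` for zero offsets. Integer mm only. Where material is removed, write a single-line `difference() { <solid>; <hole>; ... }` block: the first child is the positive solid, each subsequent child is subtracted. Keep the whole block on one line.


difference() { translate([483, 499, 0]) cylinder(h = 1163, r = 53); translate([483, 499, 0]) cylinder(h = 1163, r = 44); }


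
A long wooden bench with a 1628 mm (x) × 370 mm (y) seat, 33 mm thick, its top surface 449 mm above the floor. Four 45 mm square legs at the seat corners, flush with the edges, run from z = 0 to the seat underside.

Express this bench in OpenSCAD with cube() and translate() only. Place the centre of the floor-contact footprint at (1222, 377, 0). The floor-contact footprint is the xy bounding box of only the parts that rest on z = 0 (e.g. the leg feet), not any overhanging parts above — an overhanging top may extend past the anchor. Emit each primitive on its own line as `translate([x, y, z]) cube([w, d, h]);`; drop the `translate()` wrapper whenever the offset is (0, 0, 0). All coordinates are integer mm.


translate([408, 192, 416]) cube([1628, 370, 33]);
translate([408, 192, 0]) cube([45, 45, 416]);
translate([408, 517, 0]) cube([45, 45, 416]);
translate([1991, 192, 0]) cube([45, 45, 416]);
translate([1991, 517, 0]) cube([45, 45, 416]);


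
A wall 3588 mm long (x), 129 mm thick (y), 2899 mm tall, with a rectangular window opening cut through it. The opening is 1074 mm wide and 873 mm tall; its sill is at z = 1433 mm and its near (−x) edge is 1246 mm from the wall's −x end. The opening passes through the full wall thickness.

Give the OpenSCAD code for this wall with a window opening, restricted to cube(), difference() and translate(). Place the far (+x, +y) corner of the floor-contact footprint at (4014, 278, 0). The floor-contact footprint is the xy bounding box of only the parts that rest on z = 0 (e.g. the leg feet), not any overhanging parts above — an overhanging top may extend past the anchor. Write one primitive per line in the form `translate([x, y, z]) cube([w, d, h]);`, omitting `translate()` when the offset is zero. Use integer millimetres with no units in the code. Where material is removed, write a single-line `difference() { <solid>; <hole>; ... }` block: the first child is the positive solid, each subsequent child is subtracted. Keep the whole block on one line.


difference() { translate([426, 149, 0]) cube([3588, 129, 2899]); translate([1672, 149, 1433]) cube([1074, 129, 873]); }


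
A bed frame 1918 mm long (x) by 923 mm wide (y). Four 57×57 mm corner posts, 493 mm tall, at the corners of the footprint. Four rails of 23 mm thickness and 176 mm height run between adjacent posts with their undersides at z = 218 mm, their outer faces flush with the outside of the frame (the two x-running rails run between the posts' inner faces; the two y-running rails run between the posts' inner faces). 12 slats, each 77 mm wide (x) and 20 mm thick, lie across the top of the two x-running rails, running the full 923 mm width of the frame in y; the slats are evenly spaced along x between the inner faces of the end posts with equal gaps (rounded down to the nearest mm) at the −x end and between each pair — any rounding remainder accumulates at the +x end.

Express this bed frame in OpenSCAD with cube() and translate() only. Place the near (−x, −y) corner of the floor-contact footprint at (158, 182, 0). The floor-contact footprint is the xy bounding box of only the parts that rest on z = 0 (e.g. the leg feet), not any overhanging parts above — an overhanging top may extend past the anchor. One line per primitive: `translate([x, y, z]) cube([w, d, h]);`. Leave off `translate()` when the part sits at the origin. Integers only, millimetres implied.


// slat z = rail_z + rail_h = 218 + 176 = 394
// slat gap = ⌊(1804 − 12·77) / 13⌋ = 67
translate([158, 182, 0]) cube([57, 57, 493]);
translate([158, 1048, 0]) cube([57, 57, 493]);
translate([2019, 182, 0]) cube([57, 57, 493]);
translate([2019, 1048, 0]) cube([57, 57, 493]);
translate([215, 182, 218]) cube([1804, 23, 176]);
translate([215, 1082, 218]) cube([1804, 23, 176]);
translate([158, 239, 218]) cube([23, 809, 176]);
translate([2053, 239, 218]) cube([23, 809, 176]);
translate([282, 182, 394]) cube([77, 923, 20]);
translate([426, 182, 394]) cube([77, 923, 20]);
translate([570, 182, 394]) cube([77, 923, 20]);
translate([714, 182, 394]) cube([77, 923, 20]);
translate([858, 182, 394]) cube([77, 923, 20]);
translate([1002, 182, 394]) cube([77, 923, 20]);
translate([1146, 182, 394]) cube([77, 923, 20]);
translate([1290, 182, 394]) cube([77, 923, 20]);
translate([1434, 182, 394]) cube([77, 923, 20]);
translate([1578, 182, 394]) cube([77, 923, 20]);
translate([1722, 182, 394]) cube([77, 923, 20]);
translate([1866, 182, 394]) cube([77, 923, 20]);


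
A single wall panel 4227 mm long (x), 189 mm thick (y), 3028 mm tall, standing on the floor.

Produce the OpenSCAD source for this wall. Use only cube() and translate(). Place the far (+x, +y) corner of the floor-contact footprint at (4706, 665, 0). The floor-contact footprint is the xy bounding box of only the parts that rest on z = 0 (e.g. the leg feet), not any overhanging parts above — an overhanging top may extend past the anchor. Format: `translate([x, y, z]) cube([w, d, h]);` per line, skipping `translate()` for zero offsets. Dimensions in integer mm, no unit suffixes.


translate([479, 476, 0]) cube([4227, 189, 3028]);
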